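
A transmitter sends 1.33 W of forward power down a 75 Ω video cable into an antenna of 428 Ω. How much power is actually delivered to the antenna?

P_delivered ≈ 0.675 W

Γ = (428 − 75)/(428 + 75) = 0.702
|Γ|² = 0.493
P_refl = |Γ|²·P_inc = 0.655 W, P_del = (1 − |Γ|²)·P_inc = 0.675 W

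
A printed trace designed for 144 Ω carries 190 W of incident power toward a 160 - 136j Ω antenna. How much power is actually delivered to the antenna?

|Γ| = |(16 − j136)/(304 − j136)| = 0.411
|Γ|² = 0.169
P_refl = |Γ|²·P_inc = 32.1 W, P_del = (1 − |Γ|²)·P_inc = 158 W

P_delivered ≈ 158 W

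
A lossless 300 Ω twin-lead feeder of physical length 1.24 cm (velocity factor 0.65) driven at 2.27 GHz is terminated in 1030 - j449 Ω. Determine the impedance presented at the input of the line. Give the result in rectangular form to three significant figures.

Z_in ≈ 97.8 − j170 Ω

λ = v/f = 0.65·c / 2.27 GHz = 0.0859 m
βl = 2π·l/λ = 2π × 0.144 = 52°
tan(βl) = tan(52°) = 1.28
Z_in = Z_0·(Z_L + jZ_0·tanβl)/(Z_0 + jZ_L·tanβl)
     = 300·(1030 − j65.5)/(874 + j1320)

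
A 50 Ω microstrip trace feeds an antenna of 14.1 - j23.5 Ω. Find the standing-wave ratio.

Γ = (Z_L − Z_0)/(Z_L + Z_0) = (-35.9 − j23.5)/(64.1 − j23.5)
|Γ| = 42.9/68.3 = 0.628
VSWR = (1 + |Γ|)/(1 − |Γ|) = 1.63/0.372

VSWR ≈ 4.38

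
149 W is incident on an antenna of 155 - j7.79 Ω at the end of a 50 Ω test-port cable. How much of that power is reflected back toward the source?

P_reflected ≈ 39.2 W

|Γ| = |(105 − j7.79)/(205 − j7.79)| = 0.513
|Γ|² = 0.263
P_refl = |Γ|²·P_inc = 39.2 W, P_del = (1 − |Γ|²)·P_inc = 110 W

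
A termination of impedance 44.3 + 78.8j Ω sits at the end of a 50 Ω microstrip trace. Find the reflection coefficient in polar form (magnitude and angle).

Γ ≈ 0.643 ∠ 54.3°

Γ = (Z_L − Z_0)/(Z_L + Z_0) = (-5.7 + j78.8)/(94.3 + j78.8)
|Γ| = 79/123 = 0.643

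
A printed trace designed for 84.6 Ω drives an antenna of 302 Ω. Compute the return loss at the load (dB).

RL ≈ 5 dB

Γ = (302 − 84.6)/(302 + 84.6) = 0.562
RL = −20·log₁₀|Γ| = −20·log₁₀(0.562)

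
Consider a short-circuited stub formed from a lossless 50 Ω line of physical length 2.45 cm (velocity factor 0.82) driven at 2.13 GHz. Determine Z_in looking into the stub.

λ = v/f = 0.82·c / 2.13 GHz = 0.115 m
βl = 2π·l/λ = 2π × 0.212 = 76.4°
tan(βl) = 4.12
For a short-circuited stub, Z_in = jZ_0·tan(βl)

Z_in ≈ +j206 Ω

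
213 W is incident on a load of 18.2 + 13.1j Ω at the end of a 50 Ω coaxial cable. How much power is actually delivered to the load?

P_delivered ≈ 161 W

|Γ| = |(-31.8 + j13.1)/(68.2 + j13.1)| = 0.495
|Γ|² = 0.245
P_refl = |Γ|²·P_inc = 52.2 W, P_del = (1 − |Γ|²)·P_inc = 161 W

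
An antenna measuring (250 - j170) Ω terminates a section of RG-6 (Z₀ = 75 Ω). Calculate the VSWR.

Γ = (Z_L − Z_0)/(Z_L + Z_0) = (175 − j170)/(325 − j170)
|Γ| = 244/367 = 0.665
VSWR = (1 + |Γ|)/(1 − |Γ|) = 1.67/0.335

VSWR ≈ 4.97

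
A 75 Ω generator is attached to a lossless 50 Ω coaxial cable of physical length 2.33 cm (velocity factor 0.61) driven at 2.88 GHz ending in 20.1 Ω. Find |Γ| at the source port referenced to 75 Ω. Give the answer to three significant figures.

λ = v/f = 0.61·c / 2.88 GHz = 0.0635 m
βl = 2π·l/λ = 2π × 0.367 = 132°
tan(βl) = -1.11
Z_in = Z_0·(Z_L + jZ_0·tanβl)/(Z_0 + jZ_L·tanβl) = 37.4 − j38.8 Ω
Γ_s = (Z_in − Z_s)/(Z_in + Z_s) = (-37.6 − j38.8)/(112 − j38.8), |Γ_s| = 0.454

|Γ| ≈ 0.454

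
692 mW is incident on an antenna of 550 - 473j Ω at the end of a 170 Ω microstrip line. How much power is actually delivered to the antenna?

P_delivered ≈ 349 mW

|Γ| = |(380 − j473)/(720 − j473)| = 0.704
|Γ|² = 0.496
P_refl = |Γ|²·P_inc = 343 mW, P_del = (1 − |Γ|²)·P_inc = 349 mW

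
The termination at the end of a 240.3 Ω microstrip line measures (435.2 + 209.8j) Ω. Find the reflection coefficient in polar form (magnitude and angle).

Γ ≈ 0.405 ∠ 29.9°

Γ = (Z_L − Z_0)/(Z_L + Z_0) = (194.9 + j209.8)/(675.5 + j209.8)
|Γ| = 286/707 = 0.405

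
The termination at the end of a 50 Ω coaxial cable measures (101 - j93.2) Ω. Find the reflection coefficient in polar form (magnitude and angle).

Γ = (Z_L − Z_0)/(Z_L + Z_0) = (51 − j93.2)/(151 − j93.2)
|Γ| = 106/177 = 0.599

Γ ≈ 0.599 ∠ -29.6°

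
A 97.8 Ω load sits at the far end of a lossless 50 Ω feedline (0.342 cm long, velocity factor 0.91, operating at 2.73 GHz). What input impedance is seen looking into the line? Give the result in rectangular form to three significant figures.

Z_in ≈ 86.7 − j26.1 Ω

λ = v/f = 0.91·c / 2.73 GHz = 0.1 m
βl = 2π·l/λ = 2π × 0.0342 = 12.3°
tan(βl) = tan(12.3°) = 0.218
Z_in = Z_0·(Z_L + jZ_0·tanβl)/(Z_0 + jZ_L·tanβl)
     = 50·(97.8 + j10.9)/(50 + j21.3)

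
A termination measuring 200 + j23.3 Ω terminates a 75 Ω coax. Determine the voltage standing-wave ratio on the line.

Γ = (Z_L − Z_0)/(Z_L + Z_0) = (125 + j23.3)/(275 + j23.3)
|Γ| = 127/276 = 0.461
VSWR = (1 + |Γ|)/(1 − |Γ|) = 1.46/0.539

VSWR ≈ 2.71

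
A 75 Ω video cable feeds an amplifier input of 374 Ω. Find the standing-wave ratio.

Γ = (374 − 75)/(374 + 75) = 0.666
VSWR = (1 + 0.666)/(1 − 0.666)

VSWR ≈ 4.99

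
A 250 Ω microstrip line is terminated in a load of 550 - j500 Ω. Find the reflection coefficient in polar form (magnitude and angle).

Γ = (Z_L − Z_0)/(Z_L + Z_0) = (300 − j500)/(800 − j500)
|Γ| = 583/943 = 0.618

Γ ≈ 0.618 ∠ -27°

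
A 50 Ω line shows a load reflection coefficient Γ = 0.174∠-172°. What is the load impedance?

Z_L = Z_0·(1 + Γ)/(1 − Γ) = 50·(0.828 − j0.0242)/(1.17 + j0.0242)

Z_L ≈ 35.3 − j1.76 Ω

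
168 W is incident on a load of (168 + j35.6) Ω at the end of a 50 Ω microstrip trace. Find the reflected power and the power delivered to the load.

|Γ| = |(118 + j35.6)/(218 + j35.6)| = 0.558
|Γ|² = 0.311
P_refl = |Γ|²·P_inc = 52.3 W, P_del = (1 − |Γ|²)·P_inc = 116 W

P_reflected ≈ 52.3 W; P_delivered ≈ 116 W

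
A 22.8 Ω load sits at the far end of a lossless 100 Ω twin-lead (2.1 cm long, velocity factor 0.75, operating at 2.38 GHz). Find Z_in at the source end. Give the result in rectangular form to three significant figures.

Z_in ≈ 282 + j201 Ω

λ = v/f = 0.75·c / 2.38 GHz = 0.0945 m
βl = 2π·l/λ = 2π × 0.222 = 80°
tan(βl) = tan(80°) = 5.65
Z_in = Z_0·(Z_L + jZ_0·tanβl)/(Z_0 + jZ_L·tanβl)
     = 100·(22.8 + j565)/(100 + j129)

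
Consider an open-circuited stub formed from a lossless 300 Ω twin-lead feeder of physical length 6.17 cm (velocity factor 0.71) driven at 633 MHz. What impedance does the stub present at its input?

Z_in ≈ −j134 Ω

λ = v/f = 0.71·c / 633 MHz = 0.336 m
βl = 2π·l/λ = 2π × 0.183 = 66°
tan(βl) = 2.25
For an open-circuited stub, Z_in = −jZ_0·cot(βl) = −jZ_0/tan(βl)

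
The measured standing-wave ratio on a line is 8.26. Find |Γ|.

|Γ| = (S − 1)/(S + 1) = (8.26 − 1)/(8.26 + 1) = 7.26/9.26

|Γ| ≈ 0.784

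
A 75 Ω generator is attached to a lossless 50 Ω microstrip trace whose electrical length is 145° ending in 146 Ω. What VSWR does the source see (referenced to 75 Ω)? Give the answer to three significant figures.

tan(βl) = -0.7
Z_in = Z_0·(Z_L + jZ_0·tanβl)/(Z_0 + jZ_L·tanβl) = 42 + j50.9 Ω
Γ_s = (Z_in − Z_s)/(Z_in + Z_s) = (-33 + j50.9)/(117 + j50.9), |Γ_s| = 0.475
VSWR = (1 + |Γ_s|)/(1 − |Γ_s|)

VSWR ≈ 2.81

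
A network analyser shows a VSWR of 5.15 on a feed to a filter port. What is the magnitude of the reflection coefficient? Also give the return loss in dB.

|Γ| ≈ 0.675; return loss ≈ 3.42 dB

|Γ| = (S − 1)/(S + 1) = (5.15 − 1)/(5.15 + 1) = 4.15/6.15
RL = −20·log₁₀|Γ| = −20·log₁₀(0.675)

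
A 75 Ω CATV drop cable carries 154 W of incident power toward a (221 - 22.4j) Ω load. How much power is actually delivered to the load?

P_delivered ≈ 116 W

|Γ| = |(146 − j22.4)/(296 − j22.4)| = 0.498
|Γ|² = 0.248
P_refl = |Γ|²·P_inc = 38.1 W, P_del = (1 − |Γ|²)·P_inc = 116 W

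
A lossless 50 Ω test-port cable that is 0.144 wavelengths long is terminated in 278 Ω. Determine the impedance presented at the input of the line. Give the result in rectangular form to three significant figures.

βl = 2π × 0.144 = 51.8°
tan(βl) = tan(51.8°) = 1.27
Z_in = Z_0·(Z_L + jZ_0·tanβl)/(Z_0 + jZ_L·tanβl)
     = 50·(278 + j63.6)/(50 + j354)

Z_in ≈ 14.3 − j37.3 Ω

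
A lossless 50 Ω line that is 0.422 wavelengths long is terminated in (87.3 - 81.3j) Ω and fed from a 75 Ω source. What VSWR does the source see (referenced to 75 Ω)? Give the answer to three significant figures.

VSWR ≈ 2.48

βl = 2π × 0.422 = 152°
tan(βl) = -0.534
Z_in = Z_0·(Z_L + jZ_0·tanβl)/(Z_0 + jZ_L·tanβl) = 127 + j75.7 Ω
Γ_s = (Z_in − Z_s)/(Z_in + Z_s) = (51.7 + j75.7)/(202 + j75.7), |Γ_s| = 0.425
VSWR = (1 + |Γ_s|)/(1 − |Γ_s|)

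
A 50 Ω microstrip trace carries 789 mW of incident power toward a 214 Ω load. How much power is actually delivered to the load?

P_delivered ≈ 485 mW

Γ = (214 − 50)/(214 + 50) = 0.621
|Γ|² = 0.386
P_refl = |Γ|²·P_inc = 304 mW, P_del = (1 − |Γ|²)·P_inc = 485 mW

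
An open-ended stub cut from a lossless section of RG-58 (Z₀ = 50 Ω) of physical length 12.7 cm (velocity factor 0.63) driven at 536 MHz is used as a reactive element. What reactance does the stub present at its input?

λ = v/f = 0.63·c / 536 MHz = 0.353 m
βl = 2π·l/λ = 2π × 0.36 = 130°
tan(βl) = -1.21
For an open-ended stub, Z_in = −jZ_0·cot(βl) = −jZ_0/tan(βl)

X_in ≈ 41.5 Ω (inductive)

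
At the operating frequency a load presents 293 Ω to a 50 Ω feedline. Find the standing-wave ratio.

VSWR ≈ 5.86

Γ = (293 − 50)/(293 + 50) = 0.708
VSWR = (1 + 0.708)/(1 − 0.708)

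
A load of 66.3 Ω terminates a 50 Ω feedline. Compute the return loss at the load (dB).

RL ≈ 17.1 dB

Γ = (66.3 − 50)/(66.3 + 50) = 0.14
RL = −20·log₁₀|Γ| = −20·log₁₀(0.14)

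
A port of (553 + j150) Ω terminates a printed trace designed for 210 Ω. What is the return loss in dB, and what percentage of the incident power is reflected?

RL ≈ 6.35 dB; 23.2% of incident power reflected

Γ = (343 + j150)/(763 + j150), |Γ| = 0.481
RL = −20·log₁₀(0.481) = 6.35 dB
P_refl/P_inc = |Γ|² = 0.232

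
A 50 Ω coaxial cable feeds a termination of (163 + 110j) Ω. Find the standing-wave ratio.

VSWR ≈ 4.85

Γ = (Z_L − Z_0)/(Z_L + Z_0) = (113 + j110)/(213 + j110)
|Γ| = 158/240 = 0.658
VSWR = (1 + |Γ|)/(1 − |Γ|) = 1.66/0.342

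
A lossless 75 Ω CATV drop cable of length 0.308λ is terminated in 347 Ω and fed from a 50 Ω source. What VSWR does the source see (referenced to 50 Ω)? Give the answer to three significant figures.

βl = 2π × 0.308 = 111°
tan(βl) = -2.62
Z_in = Z_0·(Z_L + jZ_0·tanβl)/(Z_0 + jZ_L·tanβl) = 18.4 + j27.1 Ω
Γ_s = (Z_in − Z_s)/(Z_in + Z_s) = (-31.6 + j27.1)/(68.4 + j27.1), |Γ_s| = 0.565
VSWR = (1 + |Γ_s|)/(1 − |Γ_s|)

VSWR ≈ 3.6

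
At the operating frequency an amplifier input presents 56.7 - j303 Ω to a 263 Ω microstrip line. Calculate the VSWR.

Γ = (Z_L − Z_0)/(Z_L + Z_0) = (-206.3 − j303)/(319.7 − j303)
|Γ| = 367/440 = 0.832
VSWR = (1 + |Γ|)/(1 − |Γ|) = 1.83/0.168

VSWR ≈ 10.9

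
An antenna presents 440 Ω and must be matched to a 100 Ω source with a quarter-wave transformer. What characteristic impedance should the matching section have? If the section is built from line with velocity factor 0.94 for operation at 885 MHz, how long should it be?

Z_qwt ≈ 210 Ω; length ≈ 7.97 cm

Z_qwt = √(Z_0·R_L) = √(100 × 440) = √44000
λ = 0.94·c/f = 0.319 m, so l = λ/4 = 0.0797 m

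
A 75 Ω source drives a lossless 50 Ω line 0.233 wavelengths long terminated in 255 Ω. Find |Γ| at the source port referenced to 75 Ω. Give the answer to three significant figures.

|Γ| ≈ 0.768

βl = 2π × 0.233 = 83.9°
tan(βl) = 9.33
Z_in = Z_0·(Z_L + jZ_0·tanβl)/(Z_0 + jZ_L·tanβl) = 9.91 − j5.15 Ω
Γ_s = (Z_in − Z_s)/(Z_in + Z_s) = (-65.1 − j5.15)/(84.9 − j5.15), |Γ_s| = 0.768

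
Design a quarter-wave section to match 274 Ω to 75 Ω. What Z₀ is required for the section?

Z_qwt = √(Z_0·R_L) = √(75 × 274) = √20550

Z_qwt ≈ 143 Ω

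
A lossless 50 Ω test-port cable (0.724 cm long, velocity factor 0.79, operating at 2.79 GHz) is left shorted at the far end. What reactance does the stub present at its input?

X_in ≈ 29.7 Ω (inductive)

λ = v/f = 0.79·c / 2.79 GHz = 0.0849 m
βl = 2π·l/λ = 2π × 0.0852 = 30.7°
tan(βl) = 0.593
For a shorted stub, Z_in = jZ_0·tan(βl)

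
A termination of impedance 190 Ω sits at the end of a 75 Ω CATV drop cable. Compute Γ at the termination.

Γ = 0.434

Γ = (Z_L − Z_0)/(Z_L + Z_0) = (190 − 75)/(190 + 75) = 115/265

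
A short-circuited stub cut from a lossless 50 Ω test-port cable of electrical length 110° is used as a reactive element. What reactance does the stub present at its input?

tan(βl) = -2.75
For a short-circuited stub, Z_in = jZ_0·tan(βl)

X_in ≈ -137 Ω (capacitive)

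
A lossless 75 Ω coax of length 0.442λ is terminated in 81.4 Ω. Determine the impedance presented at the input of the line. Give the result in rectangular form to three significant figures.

βl = 2π × 0.442 = 159°
tan(βl) = tan(159°) = -0.381
Z_in = Z_0·(Z_L + jZ_0·tanβl)/(Z_0 + jZ_L·tanβl)
     = 75·(81.4 − j28.6)/(75 − j31.1)

Z_in ≈ 79.6 + j4.35 Ω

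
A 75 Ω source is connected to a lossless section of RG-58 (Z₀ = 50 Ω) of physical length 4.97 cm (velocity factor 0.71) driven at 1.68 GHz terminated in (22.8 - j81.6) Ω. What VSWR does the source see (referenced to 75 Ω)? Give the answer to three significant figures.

λ = v/f = 0.71·c / 1.68 GHz = 0.127 m
βl = 2π·l/λ = 2π × 0.392 = 141°
tan(βl) = -0.806
Z_in = Z_0·(Z_L + jZ_0·tanβl)/(Z_0 + jZ_L·tanβl) = 160 + j200 Ω
Γ_s = (Z_in − Z_s)/(Z_in + Z_s) = (85.1 + j200)/(235 + j200), |Γ_s| = 0.704
VSWR = (1 + |Γ_s|)/(1 − |Γ_s|)

VSWR ≈ 5.75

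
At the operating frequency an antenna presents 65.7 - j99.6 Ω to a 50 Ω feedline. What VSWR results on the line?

VSWR ≈ 4.89

Γ = (Z_L − Z_0)/(Z_L + Z_0) = (15.7 − j99.6)/(115.7 − j99.6)
|Γ| = 101/153 = 0.66
VSWR = (1 + |Γ|)/(1 − |Γ|) = 1.66/0.34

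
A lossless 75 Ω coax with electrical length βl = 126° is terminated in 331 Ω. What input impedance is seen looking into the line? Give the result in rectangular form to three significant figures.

tan(βl) = tan(126°) = -1.38
Z_in = Z_0·(Z_L + jZ_0·tanβl)/(Z_0 + jZ_L·tanβl)
     = 75·(331 − j103)/(75 − j456)

Z_in ≈ 25.3 + j50.3 Ω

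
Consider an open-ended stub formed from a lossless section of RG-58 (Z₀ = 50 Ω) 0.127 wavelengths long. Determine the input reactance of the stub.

βl = 2π × 0.127 = 45.7°
tan(βl) = 1.03
For an open-ended stub, Z_in = −jZ_0·cot(βl) = −jZ_0/tan(βl)

X_in ≈ -48.8 Ω (capacitive)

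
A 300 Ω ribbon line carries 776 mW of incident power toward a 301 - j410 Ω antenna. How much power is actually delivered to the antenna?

P_delivered ≈ 530 mW

|Γ| = |(1 − j410)/(601 − j410)| = 0.564
|Γ|² = 0.318
P_refl = |Γ|²·P_inc = 246 mW, P_del = (1 − |Γ|²)·P_inc = 530 mW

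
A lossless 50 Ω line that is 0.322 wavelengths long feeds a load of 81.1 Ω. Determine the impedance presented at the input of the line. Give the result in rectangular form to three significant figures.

βl = 2π × 0.322 = 116°
tan(βl) = tan(116°) = -2.06
Z_in = Z_0·(Z_L + jZ_0·tanβl)/(Z_0 + jZ_L·tanβl)
     = 50·(81.1 − j103)/(50 − j167)

Z_in ≈ 35 + j13.8 Ω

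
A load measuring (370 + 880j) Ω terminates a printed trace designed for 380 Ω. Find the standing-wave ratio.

Γ = (Z_L − Z_0)/(Z_L + Z_0) = (-10 + j880)/(750 + j880)
|Γ| = 880/1160 = 0.761
VSWR = (1 + |Γ|)/(1 − |Γ|) = 1.76/0.239

VSWR ≈ 7.37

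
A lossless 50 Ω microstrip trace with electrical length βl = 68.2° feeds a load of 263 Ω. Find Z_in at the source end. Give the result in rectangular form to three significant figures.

Z_in ≈ 11 − j19.2 Ω

tan(βl) = tan(68.2°) = 2.5
Z_in = Z_0·(Z_L + jZ_0·tanβl)/(Z_0 + jZ_L·tanβl)
     = 50·(263 + j125)/(50 + j658)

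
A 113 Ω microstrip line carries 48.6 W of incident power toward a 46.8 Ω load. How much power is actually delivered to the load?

Γ = (46.8 − 113)/(46.8 + 113) = -0.414
|Γ|² = 0.172
P_refl = |Γ|²·P_inc = 8.34 W, P_del = (1 − |Γ|²)·P_inc = 40.3 W

P_delivered ≈ 40.3 W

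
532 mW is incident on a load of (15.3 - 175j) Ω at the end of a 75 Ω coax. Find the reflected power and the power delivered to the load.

|Γ| = |(-59.7 − j175)/(90.3 − j175)| = 0.939
|Γ|² = 0.882
P_refl = |Γ|²·P_inc = 469 mW, P_del = (1 − |Γ|²)·P_inc = 63 mW

P_reflected ≈ 469 mW; P_delivered ≈ 63 mW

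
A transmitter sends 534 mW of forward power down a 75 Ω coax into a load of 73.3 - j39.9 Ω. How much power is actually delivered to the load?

P_delivered ≈ 498 mW

|Γ| = |(-1.7 − j39.9)/(148.3 − j39.9)| = 0.26
|Γ|² = 0.0676
P_refl = |Γ|²·P_inc = 36.1 mW, P_del = (1 − |Γ|²)·P_inc = 498 mW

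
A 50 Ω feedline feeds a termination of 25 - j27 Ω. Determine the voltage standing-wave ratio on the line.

VSWR ≈ 2.71

Γ = (Z_L − Z_0)/(Z_L + Z_0) = (-25 − j27)/(75 − j27)
|Γ| = 36.8/79.7 = 0.462
VSWR = (1 + |Γ|)/(1 − |Γ|) = 1.46/0.538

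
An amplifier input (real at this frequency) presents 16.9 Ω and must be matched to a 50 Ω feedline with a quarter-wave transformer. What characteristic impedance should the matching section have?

Z_qwt ≈ 29.1 Ω

Z_qwt = √(Z_0·R_L) = √(50 × 16.9) = √845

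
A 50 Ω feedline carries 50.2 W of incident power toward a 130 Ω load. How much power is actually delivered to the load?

Γ = (130 − 50)/(130 + 50) = 0.444
|Γ|² = 0.198
P_refl = |Γ|²·P_inc = 9.92 W, P_del = (1 − |Γ|²)·P_inc = 40.3 W

P_delivered ≈ 40.3 W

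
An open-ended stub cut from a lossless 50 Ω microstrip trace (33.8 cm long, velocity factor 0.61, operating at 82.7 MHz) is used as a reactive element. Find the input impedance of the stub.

Z_in ≈ −j35 Ω

λ = v/f = 0.61·c / 82.7 MHz = 2.21 m
βl = 2π·l/λ = 2π × 0.153 = 55°
tan(βl) = 1.43
For an open-ended stub, Z_in = −jZ_0·cot(βl) = −jZ_0/tan(βl)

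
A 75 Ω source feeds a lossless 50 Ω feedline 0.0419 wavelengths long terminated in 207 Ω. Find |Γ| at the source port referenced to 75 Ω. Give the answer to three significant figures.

|Γ| ≈ 0.501

βl = 2π × 0.0419 = 15.1°
tan(βl) = 0.27
Z_in = Z_0·(Z_L + jZ_0·tanβl)/(Z_0 + jZ_L·tanβl) = 98.9 − j96.9 Ω
Γ_s = (Z_in − Z_s)/(Z_in + Z_s) = (23.9 − j96.9)/(174 − j96.9), |Γ_s| = 0.501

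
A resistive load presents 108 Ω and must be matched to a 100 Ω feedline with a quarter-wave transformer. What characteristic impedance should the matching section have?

Z_qwt ≈ 104 Ω

Z_qwt = √(Z_0·R_L) = √(100 × 108) = √10800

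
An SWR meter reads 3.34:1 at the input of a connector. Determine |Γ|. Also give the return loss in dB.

|Γ| = (S − 1)/(S + 1) = (3.34 − 1)/(3.34 + 1) = 2.34/4.34
RL = −20·log₁₀|Γ| = −20·log₁₀(0.539)

|Γ| ≈ 0.539; return loss ≈ 5.37 dB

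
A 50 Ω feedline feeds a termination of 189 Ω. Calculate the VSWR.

Γ = (189 − 50)/(189 + 50) = 0.582
VSWR = (1 + 0.582)/(1 − 0.582)

VSWR ≈ 3.78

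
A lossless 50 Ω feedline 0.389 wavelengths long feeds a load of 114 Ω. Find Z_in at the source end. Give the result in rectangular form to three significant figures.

Z_in ≈ 41.7 + j37.8 Ω

βl = 2π × 0.389 = 140°
tan(βl) = tan(140°) = -0.838
Z_in = Z_0·(Z_L + jZ_0·tanβl)/(Z_0 + jZ_L·tanβl)
     = 50·(114 − j41.9)/(50 − j95.5)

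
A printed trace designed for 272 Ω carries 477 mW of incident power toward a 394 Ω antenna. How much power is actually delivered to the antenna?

Γ = (394 − 272)/(394 + 272) = 0.183
|Γ|² = 0.0336
P_refl = |Γ|²·P_inc = 16 mW, P_del = (1 − |Γ|²)·P_inc = 461 mW

P_delivered ≈ 461 mW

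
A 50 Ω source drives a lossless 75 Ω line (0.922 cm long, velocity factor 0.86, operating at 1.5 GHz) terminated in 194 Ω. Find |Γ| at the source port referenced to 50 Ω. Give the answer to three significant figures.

|Γ| ≈ 0.571

λ = v/f = 0.86·c / 1.5 GHz = 0.172 m
βl = 2π·l/λ = 2π × 0.0536 = 19.3°
tan(βl) = 0.35
Z_in = Z_0·(Z_L + jZ_0·tanβl)/(Z_0 + jZ_L·tanβl) = 120 − j82.1 Ω
Γ_s = (Z_in − Z_s)/(Z_in + Z_s) = (69.6 − j82.1)/(170 − j82.1), |Γ_s| = 0.571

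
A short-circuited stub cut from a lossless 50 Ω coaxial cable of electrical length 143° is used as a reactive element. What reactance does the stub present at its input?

X_in ≈ -37.7 Ω (capacitive)

tan(βl) = -0.754
For a short-circuited stub, Z_in = jZ_0·tan(βl)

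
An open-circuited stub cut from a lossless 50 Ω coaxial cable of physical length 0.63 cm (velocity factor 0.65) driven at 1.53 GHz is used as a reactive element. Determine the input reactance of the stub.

X_in ≈ -156 Ω (capacitive)

λ = v/f = 0.65·c / 1.53 GHz = 0.127 m
βl = 2π·l/λ = 2π × 0.0494 = 17.8°
tan(βl) = 0.321
For an open-circuited stub, Z_in = −jZ_0·cot(βl) = −jZ_0/tan(βl)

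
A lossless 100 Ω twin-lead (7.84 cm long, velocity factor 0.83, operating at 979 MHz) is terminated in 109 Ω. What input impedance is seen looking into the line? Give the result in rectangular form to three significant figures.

Z_in ≈ 93.6 + j5.4 Ω

λ = v/f = 0.83·c / 979 MHz = 0.254 m
βl = 2π·l/λ = 2π × 0.308 = 111°
tan(βl) = tan(111°) = -2.61
Z_in = Z_0·(Z_L + jZ_0·tanβl)/(Z_0 + jZ_L·tanβl)
     = 100·(109 − j261)/(100 − j284)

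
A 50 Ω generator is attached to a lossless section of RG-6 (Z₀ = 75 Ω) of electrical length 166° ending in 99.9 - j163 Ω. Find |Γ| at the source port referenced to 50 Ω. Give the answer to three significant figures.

tan(βl) = -0.249
Z_in = Z_0·(Z_L + jZ_0·tanβl)/(Z_0 + jZ_L·tanβl) = 331 − j156 Ω
Γ_s = (Z_in − Z_s)/(Z_in + Z_s) = (281 − j156)/(381 − j156), |Γ_s| = 0.781

|Γ| ≈ 0.781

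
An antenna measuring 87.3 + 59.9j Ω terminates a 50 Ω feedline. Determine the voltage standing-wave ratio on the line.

VSWR ≈ 2.78

Γ = (Z_L − Z_0)/(Z_L + Z_0) = (37.3 + j59.9)/(137.3 + j59.9)
|Γ| = 70.6/150 = 0.471
VSWR = (1 + |Γ|)/(1 − |Γ|) = 1.47/0.529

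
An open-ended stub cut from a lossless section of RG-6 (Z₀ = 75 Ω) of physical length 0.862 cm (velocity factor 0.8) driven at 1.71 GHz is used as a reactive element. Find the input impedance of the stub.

λ = v/f = 0.8·c / 1.71 GHz = 0.14 m
βl = 2π·l/λ = 2π × 0.0614 = 22.1°
tan(βl) = 0.406
For an open-ended stub, Z_in = −jZ_0·cot(βl) = −jZ_0/tan(βl)

Z_in ≈ −j185 Ω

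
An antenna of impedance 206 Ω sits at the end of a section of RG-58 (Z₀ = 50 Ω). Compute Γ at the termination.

Γ = (Z_L − Z_0)/(Z_L + Z_0) = (206 − 50)/(206 + 50) = 156/256

Γ = 0.609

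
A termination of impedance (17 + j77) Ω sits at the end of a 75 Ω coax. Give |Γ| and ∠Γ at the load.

Γ ≈ 0.804 ∠ 87.1°

Γ = (Z_L − Z_0)/(Z_L + Z_0) = (-58 + j77)/(92 + j77)
|Γ| = 96.4/120 = 0.804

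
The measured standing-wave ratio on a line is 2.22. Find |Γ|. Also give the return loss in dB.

|Γ| = (S − 1)/(S + 1) = (2.22 − 1)/(2.22 + 1) = 1.22/3.22
RL = −20·log₁₀|Γ| = −20·log₁₀(0.379)

|Γ| ≈ 0.379; return loss ≈ 8.43 dB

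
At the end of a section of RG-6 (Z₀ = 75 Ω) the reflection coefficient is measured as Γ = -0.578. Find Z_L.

Z_L ≈ 20.1 Ω

Z_L = Z_0·(1 + Γ)/(1 − Γ) = 75·(0.422)/(1.58)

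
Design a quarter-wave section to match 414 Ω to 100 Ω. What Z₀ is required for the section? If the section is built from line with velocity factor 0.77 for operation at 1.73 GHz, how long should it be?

Z_qwt = √(Z_0·R_L) = √(100 × 414) = √41400
λ = 0.77·c/f = 0.134 m, so l = λ/4 = 0.0334 m

Z_qwt ≈ 203 Ω; length ≈ 3.34 cm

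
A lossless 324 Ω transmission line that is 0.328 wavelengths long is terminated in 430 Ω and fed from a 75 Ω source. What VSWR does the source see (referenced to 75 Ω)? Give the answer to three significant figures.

VSWR ≈ 3.82

βl = 2π × 0.328 = 118°
tan(βl) = -1.87
Z_in = Z_0·(Z_L + jZ_0·tanβl)/(Z_0 + jZ_L·tanβl) = 270 + j64.3 Ω
Γ_s = (Z_in − Z_s)/(Z_in + Z_s) = (195 + j64.3)/(345 + j64.3), |Γ_s| = 0.585
VSWR = (1 + |Γ_s|)/(1 − |Γ_s|)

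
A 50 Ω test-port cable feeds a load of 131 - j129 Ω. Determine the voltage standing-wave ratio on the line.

VSWR ≈ 5.36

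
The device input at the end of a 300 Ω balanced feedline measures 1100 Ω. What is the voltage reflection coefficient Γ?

Γ = 0.571

Γ = (Z_L − Z_0)/(Z_L + Z_0) = (1100 − 300)/(1100 + 300) = 800/1400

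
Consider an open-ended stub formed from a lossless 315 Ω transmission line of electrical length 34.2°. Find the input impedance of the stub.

tan(βl) = 0.68
For an open-ended stub, Z_in = −jZ_0·cot(βl) = −jZ_0/tan(βl)

Z_in ≈ −j464 Ω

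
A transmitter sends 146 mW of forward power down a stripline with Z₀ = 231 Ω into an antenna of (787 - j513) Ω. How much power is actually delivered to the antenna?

|Γ| = |(556 − j513)/(1018 − j513)| = 0.664
|Γ|² = 0.44
P_refl = |Γ|²·P_inc = 64.3 mW, P_del = (1 − |Γ|²)·P_inc = 81.7 mW

P_delivered ≈ 81.7 mW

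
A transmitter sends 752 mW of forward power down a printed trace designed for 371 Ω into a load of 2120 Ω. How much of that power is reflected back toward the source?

P_reflected ≈ 371 mW

Γ = (2120 − 371)/(2120 + 371) = 0.702
|Γ|² = 0.493
P_refl = |Γ|²·P_inc = 371 mW, P_del = (1 − |Γ|²)·P_inc = 381 mW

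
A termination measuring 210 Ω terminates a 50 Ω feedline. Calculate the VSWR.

Γ = (210 − 50)/(210 + 50) = 0.615
VSWR = (1 + 0.615)/(1 − 0.615)

VSWR ≈ 4.2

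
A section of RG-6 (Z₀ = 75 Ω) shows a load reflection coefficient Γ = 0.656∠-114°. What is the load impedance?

Z_L = Z_0·(1 + Γ)/(1 − Γ) = 75·(0.733 − j0.599)/(1.27 + j0.599)

Z_L ≈ 21.8 − j45.8 Ω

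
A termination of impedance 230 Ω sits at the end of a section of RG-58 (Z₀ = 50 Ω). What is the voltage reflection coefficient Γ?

Γ = 0.643

Γ = (Z_L − Z_0)/(Z_L + Z_0) = (230 − 50)/(230 + 50) = 180/280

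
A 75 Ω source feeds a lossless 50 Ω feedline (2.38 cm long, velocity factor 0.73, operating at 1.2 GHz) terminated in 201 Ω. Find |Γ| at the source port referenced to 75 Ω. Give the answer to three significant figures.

λ = v/f = 0.73·c / 1.2 GHz = 0.182 m
βl = 2π·l/λ = 2π × 0.13 = 46.9°
tan(βl) = 1.07
Z_in = Z_0·(Z_L + jZ_0·tanβl)/(Z_0 + jZ_L·tanβl) = 22.1 − j41.6 Ω
Γ_s = (Z_in − Z_s)/(Z_in + Z_s) = (-52.9 − j41.6)/(97.1 − j41.6), |Γ_s| = 0.637

|Γ| ≈ 0.637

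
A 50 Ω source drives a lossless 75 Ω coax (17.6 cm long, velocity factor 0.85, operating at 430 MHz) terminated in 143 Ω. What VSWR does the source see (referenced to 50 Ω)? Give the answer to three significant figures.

VSWR ≈ 1.48

λ = v/f = 0.85·c / 430 MHz = 0.593 m
βl = 2π·l/λ = 2π × 0.297 = 107°
tan(βl) = -3.3
Z_in = Z_0·(Z_L + jZ_0·tanβl)/(Z_0 + jZ_L·tanβl) = 41.9 + j16.1 Ω
Γ_s = (Z_in − Z_s)/(Z_in + Z_s) = (-8.12 + j16.1)/(91.9 + j16.1), |Γ_s| = 0.193
VSWR = (1 + |Γ_s|)/(1 − |Γ_s|)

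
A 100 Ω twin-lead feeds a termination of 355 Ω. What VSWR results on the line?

For a purely resistive load, VSWR = R_L/Z_0 or Z_0/R_L (whichever > 1) = 355/100

VSWR ≈ 3.55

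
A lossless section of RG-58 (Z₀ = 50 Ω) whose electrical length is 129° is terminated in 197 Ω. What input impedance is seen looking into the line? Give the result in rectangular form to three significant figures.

Z_in ≈ 20.2 + j36.3 Ω

tan(βl) = tan(129°) = -1.23
Z_in = Z_0·(Z_L + jZ_0·tanβl)/(Z_0 + jZ_L·tanβl)
     = 50·(197 − j61.7)/(50 − j243)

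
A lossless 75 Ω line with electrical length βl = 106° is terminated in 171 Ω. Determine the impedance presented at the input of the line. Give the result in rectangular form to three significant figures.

tan(βl) = tan(106°) = -3.49
Z_in = Z_0·(Z_L + jZ_0·tanβl)/(Z_0 + jZ_L·tanβl)
     = 75·(171 − j262)/(75 − j596)

Z_in ≈ 35 + j17.1 Ω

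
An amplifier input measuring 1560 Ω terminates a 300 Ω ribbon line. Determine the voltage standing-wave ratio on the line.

For a purely resistive load, VSWR = R_L/Z_0 or Z_0/R_L (whichever > 1) = 1560/300

VSWR ≈ 5.2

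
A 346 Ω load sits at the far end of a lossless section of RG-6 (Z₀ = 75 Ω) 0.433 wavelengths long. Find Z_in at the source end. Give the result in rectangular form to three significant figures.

βl = 2π × 0.433 = 156°
tan(βl) = tan(156°) = -0.448
Z_in = Z_0·(Z_L + jZ_0·tanβl)/(Z_0 + jZ_L·tanβl)
     = 75·(346 − j33.6)/(75 − j155)

Z_in ≈ 78.9 + j129 Ω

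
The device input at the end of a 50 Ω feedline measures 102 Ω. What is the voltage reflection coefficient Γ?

Γ = (Z_L − Z_0)/(Z_L + Z_0) = (102 − 50)/(102 + 50) = 52/152

Γ = 0.342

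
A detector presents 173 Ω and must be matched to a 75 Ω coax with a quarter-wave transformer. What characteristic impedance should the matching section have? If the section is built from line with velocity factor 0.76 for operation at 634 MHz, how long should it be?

Z_qwt = √(Z_0·R_L) = √(75 × 173) = √12980
λ = 0.76·c/f = 0.36 m, so l = λ/4 = 0.0899 m

Z_qwt ≈ 114 Ω; length ≈ 8.99 cm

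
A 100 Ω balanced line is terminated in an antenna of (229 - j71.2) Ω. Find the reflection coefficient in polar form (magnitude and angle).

Γ = (Z_L − Z_0)/(Z_L + Z_0) = (129 − j71.2)/(329 − j71.2)
|Γ| = 147/337 = 0.438

Γ ≈ 0.438 ∠ -16.7°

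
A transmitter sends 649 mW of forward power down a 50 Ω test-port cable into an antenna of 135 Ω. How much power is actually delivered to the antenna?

Γ = (135 − 50)/(135 + 50) = 0.459
|Γ|² = 0.211
P_refl = |Γ|²·P_inc = 137 mW, P_del = (1 − |Γ|²)·P_inc = 512 mW

P_delivered ≈ 512 mW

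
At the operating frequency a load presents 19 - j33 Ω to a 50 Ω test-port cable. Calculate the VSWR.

Γ = (Z_L − Z_0)/(Z_L + Z_0) = (-31 − j33)/(69 − j33)
|Γ| = 45.3/76.5 = 0.592
VSWR = (1 + |Γ|)/(1 − |Γ|) = 1.59/0.408

VSWR ≈ 3.9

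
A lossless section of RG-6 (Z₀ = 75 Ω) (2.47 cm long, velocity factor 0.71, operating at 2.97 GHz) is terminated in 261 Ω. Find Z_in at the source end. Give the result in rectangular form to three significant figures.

Z_in ≈ 30.2 + j44.7 Ω

λ = v/f = 0.71·c / 2.97 GHz = 0.0717 m
βl = 2π·l/λ = 2π × 0.344 = 124°
tan(βl) = tan(124°) = -1.48
Z_in = Z_0·(Z_L + jZ_0·tanβl)/(Z_0 + jZ_L·tanβl)
     = 75·(261 − j111)/(75 − j387)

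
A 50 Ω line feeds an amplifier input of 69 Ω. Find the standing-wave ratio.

Γ = (69 − 50)/(69 + 50) = 0.16
VSWR = (1 + 0.16)/(1 − 0.16)

VSWR ≈ 1.38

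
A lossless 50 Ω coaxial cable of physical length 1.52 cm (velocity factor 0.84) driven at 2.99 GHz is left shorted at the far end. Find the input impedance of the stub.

λ = v/f = 0.84·c / 2.99 GHz = 0.0843 m
βl = 2π·l/λ = 2π × 0.18 = 64.9°
tan(βl) = 2.14
For a shorted stub, Z_in = jZ_0·tan(βl)

Z_in ≈ +j107 Ω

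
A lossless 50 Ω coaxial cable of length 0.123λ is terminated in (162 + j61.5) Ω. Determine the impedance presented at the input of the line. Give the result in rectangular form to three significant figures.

Z_in ≈ 31.5 − j53.3 Ω

βl = 2π × 0.123 = 44.3°
tan(βl) = tan(44.3°) = 0.975
Z_in = Z_0·(Z_L + jZ_0·tanβl)/(Z_0 + jZ_L·tanβl)
     = 50·(162 + j110)/(-9.97 + j158)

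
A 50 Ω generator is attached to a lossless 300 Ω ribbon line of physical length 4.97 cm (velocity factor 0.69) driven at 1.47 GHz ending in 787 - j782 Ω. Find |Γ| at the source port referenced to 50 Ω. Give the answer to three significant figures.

|Γ| ≈ 0.9

λ = v/f = 0.69·c / 1.47 GHz = 0.141 m
βl = 2π·l/λ = 2π × 0.353 = 127°
tan(βl) = -1.32
Z_in = Z_0·(Z_L + jZ_0·tanβl)/(Z_0 + jZ_L·tanβl) = 120 + j311 Ω
Γ_s = (Z_in − Z_s)/(Z_in + Z_s) = (69.9 + j311)/(170 + j311), |Γ_s| = 0.9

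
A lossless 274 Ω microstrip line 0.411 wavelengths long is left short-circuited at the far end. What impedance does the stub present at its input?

βl = 2π × 0.411 = 148°
tan(βl) = -0.626
For a short-circuited stub, Z_in = jZ_0·tan(βl)

Z_in ≈ −j171 Ω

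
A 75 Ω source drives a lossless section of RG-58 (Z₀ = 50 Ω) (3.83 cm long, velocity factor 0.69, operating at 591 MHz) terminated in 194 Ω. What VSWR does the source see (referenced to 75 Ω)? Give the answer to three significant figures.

λ = v/f = 0.69·c / 591 MHz = 0.35 m
βl = 2π·l/λ = 2π × 0.109 = 39.4°
tan(βl) = 0.82
Z_in = Z_0·(Z_L + jZ_0·tanβl)/(Z_0 + jZ_L·tanβl) = 29.2 − j51.8 Ω
Γ_s = (Z_in − Z_s)/(Z_in + Z_s) = (-45.8 − j51.8)/(104 − j51.8), |Γ_s| = 0.595
VSWR = (1 + |Γ_s|)/(1 − |Γ_s|)

VSWR ≈ 3.93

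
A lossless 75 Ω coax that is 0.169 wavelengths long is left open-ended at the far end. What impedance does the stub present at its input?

βl = 2π × 0.169 = 60.8°
tan(βl) = 1.79
For an open-ended stub, Z_in = −jZ_0·cot(βl) = −jZ_0/tan(βl)

Z_in ≈ −j41.8 Ω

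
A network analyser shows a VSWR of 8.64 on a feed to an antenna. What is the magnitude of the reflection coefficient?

|Γ| = (S − 1)/(S + 1) = (8.64 − 1)/(8.64 + 1) = 7.64/9.64

|Γ| ≈ 0.793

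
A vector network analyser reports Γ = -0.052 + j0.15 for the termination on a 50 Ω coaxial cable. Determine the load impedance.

Z_L ≈ 43.2 + j13.3 Ω

Z_L = Z_0·(1 + Γ)/(1 − Γ) = 50·(0.948 + j0.15)/(1.05 − j0.15)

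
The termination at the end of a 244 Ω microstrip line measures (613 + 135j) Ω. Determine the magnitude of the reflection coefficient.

|Γ| ≈ 0.453

Γ = (Z_L − Z_0)/(Z_L + Z_0) = (369 + j135)/(857 + j135)
|Γ| = 393/868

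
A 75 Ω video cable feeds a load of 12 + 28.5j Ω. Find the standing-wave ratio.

Γ = (Z_L − Z_0)/(Z_L + Z_0) = (-63 + j28.5)/(87 + j28.5)
|Γ| = 69.1/91.5 = 0.755
VSWR = (1 + |Γ|)/(1 − |Γ|) = 1.76/0.245

VSWR ≈ 7.17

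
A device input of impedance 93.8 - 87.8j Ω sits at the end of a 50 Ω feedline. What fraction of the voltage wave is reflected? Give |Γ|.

|Γ| ≈ 0.582

Γ = (Z_L − Z_0)/(Z_L + Z_0) = (43.8 − j87.8)/(143.8 − j87.8)
|Γ| = 98.1/168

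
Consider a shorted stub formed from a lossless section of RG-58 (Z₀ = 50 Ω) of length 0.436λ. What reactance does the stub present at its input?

X_in ≈ -21.3 Ω (capacitive)

βl = 2π × 0.436 = 157°
tan(βl) = -0.425
For a shorted stub, Z_in = jZ_0·tan(βl)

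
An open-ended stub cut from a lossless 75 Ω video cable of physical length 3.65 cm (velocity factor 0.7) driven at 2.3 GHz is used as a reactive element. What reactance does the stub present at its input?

X_in ≈ 103 Ω (inductive)

λ = v/f = 0.7·c / 2.3 GHz = 0.0913 m
βl = 2π·l/λ = 2π × 0.4 = 144°
tan(βl) = -0.729
For an open-ended stub, Z_in = −jZ_0·cot(βl) = −jZ_0/tan(βl)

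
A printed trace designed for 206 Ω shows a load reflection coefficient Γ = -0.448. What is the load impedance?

Z_L = Z_0·(1 + Γ)/(1 − Γ) = 206·(0.552)/(1.45)

Z_L ≈ 78.5 Ω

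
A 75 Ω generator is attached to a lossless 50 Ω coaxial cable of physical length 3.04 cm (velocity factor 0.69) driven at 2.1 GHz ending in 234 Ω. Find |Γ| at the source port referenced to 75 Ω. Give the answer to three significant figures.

λ = v/f = 0.69·c / 2.1 GHz = 0.0986 m
βl = 2π·l/λ = 2π × 0.308 = 111°
tan(βl) = -2.6
Z_in = Z_0·(Z_L + jZ_0·tanβl)/(Z_0 + jZ_L·tanβl) = 12.2 + j18.2 Ω
Γ_s = (Z_in − Z_s)/(Z_in + Z_s) = (-62.8 + j18.2)/(87.2 + j18.2), |Γ_s| = 0.734

|Γ| ≈ 0.734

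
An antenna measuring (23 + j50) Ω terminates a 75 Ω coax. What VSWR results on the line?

VSWR ≈ 4.81

Γ = (Z_L − Z_0)/(Z_L + Z_0) = (-52 + j50)/(98 + j50)
|Γ| = 72.1/110 = 0.656
VSWR = (1 + |Γ|)/(1 − |Γ|) = 1.66/0.344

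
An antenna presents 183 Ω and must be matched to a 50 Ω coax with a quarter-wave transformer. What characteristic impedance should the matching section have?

Z_qwt ≈ 95.7 Ω

Z_qwt = √(Z_0·R_L) = √(50 × 183) = √9150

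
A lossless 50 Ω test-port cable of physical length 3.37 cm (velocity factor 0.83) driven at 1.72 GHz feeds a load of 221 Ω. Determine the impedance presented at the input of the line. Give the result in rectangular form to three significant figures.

λ = v/f = 0.83·c / 1.72 GHz = 0.145 m
βl = 2π·l/λ = 2π × 0.233 = 83.8°
tan(βl) = tan(83.8°) = 9.21
Z_in = Z_0·(Z_L + jZ_0·tanβl)/(Z_0 + jZ_L·tanβl)
     = 50·(221 + j461)/(50 + j2040)

Z_in ≈ 11.4 − j5.15 Ω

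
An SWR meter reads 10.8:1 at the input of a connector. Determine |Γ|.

|Γ| = (S − 1)/(S + 1) = (10.8 − 1)/(10.8 + 1) = 9.8/11.8

|Γ| ≈ 0.831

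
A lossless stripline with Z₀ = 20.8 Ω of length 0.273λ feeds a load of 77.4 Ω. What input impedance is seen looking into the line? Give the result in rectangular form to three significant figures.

βl = 2π × 0.273 = 98.3°
tan(βl) = tan(98.3°) = -6.87
Z_in = Z_0·(Z_L + jZ_0·tanβl)/(Z_0 + jZ_L·tanβl)
     = 20.8·(77.4 − j143)/(20.8 − j532)

Z_in ≈ 5.7 + j2.8 Ω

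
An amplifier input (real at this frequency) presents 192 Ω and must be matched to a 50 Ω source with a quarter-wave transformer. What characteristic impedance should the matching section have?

Z_qwt = √(Z_0·R_L) = √(50 × 192) = √9600

Z_qwt ≈ 98 Ω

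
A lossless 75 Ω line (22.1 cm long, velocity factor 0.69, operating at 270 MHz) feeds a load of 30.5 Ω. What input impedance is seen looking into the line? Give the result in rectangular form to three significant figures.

λ = v/f = 0.69·c / 270 MHz = 0.767 m
βl = 2π·l/λ = 2π × 0.288 = 104°
tan(βl) = tan(104°) = -4.08
Z_in = Z_0·(Z_L + jZ_0·tanβl)/(Z_0 + jZ_L·tanβl)
     = 75·(30.5 − j306)/(75 − j124)

Z_in ≈ 143 − j68.1 Ω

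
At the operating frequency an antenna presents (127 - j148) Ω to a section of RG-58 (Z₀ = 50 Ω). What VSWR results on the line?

VSWR ≈ 6.22

Γ = (Z_L − Z_0)/(Z_L + Z_0) = (77 − j148)/(177 − j148)
|Γ| = 167/231 = 0.723
VSWR = (1 + |Γ|)/(1 − |Γ|) = 1.72/0.277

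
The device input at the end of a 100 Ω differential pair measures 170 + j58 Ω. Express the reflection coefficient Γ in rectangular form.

Γ = (Z_L − Z_0)/(Z_L + Z_0) = (70 + j58)/(270 + j58)

Γ ≈ 0.292 + j0.152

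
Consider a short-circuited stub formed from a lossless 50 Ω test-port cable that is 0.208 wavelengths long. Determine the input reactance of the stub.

βl = 2π × 0.208 = 74.9°
tan(βl) = 3.7
For a short-circuited stub, Z_in = jZ_0·tan(βl)

X_in ≈ 185 Ω (inductive)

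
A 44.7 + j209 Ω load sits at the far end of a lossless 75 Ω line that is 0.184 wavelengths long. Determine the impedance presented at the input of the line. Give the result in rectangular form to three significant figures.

Z_in ≈ 9.1 − j68.9 Ω

βl = 2π × 0.184 = 66.2°
tan(βl) = tan(66.2°) = 2.27
Z_in = Z_0·(Z_L + jZ_0·tanβl)/(Z_0 + jZ_L·tanβl)
     = 75·(44.7 + j379)/(-400 + j102)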